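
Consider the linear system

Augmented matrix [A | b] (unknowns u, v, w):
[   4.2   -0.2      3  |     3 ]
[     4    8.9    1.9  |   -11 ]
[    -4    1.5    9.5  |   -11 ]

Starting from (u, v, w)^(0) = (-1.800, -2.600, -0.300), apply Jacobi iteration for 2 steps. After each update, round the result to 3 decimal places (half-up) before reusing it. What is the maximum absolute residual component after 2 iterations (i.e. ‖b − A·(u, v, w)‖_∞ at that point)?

Iteration 1:
  u = (3 - (-0.2)·-2.600 - (3)·-0.300) / (4.2) = 0.805
  v = (-11 - (4)·-1.800 - (1.9)·-0.300) / (8.9) = -0.363
  w = (-11 - (-4)·-1.800 - (1.5)·-2.600) / (9.5) = -1.505
Iteration 2:
  u = (3 - (-0.2)·-0.363 - (3)·-1.505) / (4.2) = 1.772
  v = (-11 - (4)·0.805 - (1.9)·-1.505) / (8.9) = -1.276
  w = (-11 - (-4)·0.805 - (1.5)·-0.363) / (9.5) = -0.762
Residual b − A·x = (-2.412, -5.284, 5.241); ∞-norm = 5.284

5.284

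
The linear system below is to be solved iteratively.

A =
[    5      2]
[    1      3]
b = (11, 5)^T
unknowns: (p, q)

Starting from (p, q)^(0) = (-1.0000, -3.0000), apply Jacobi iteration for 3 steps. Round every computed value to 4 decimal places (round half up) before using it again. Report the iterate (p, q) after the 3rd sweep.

Iteration 1:
  p = (11 - (2)·-3.0000) / (5) = 3.4000
  q = (5 - (1)·-1.0000) / (3) = 2.0000
Iteration 2:
  p = (11 - (2)·2.0000) / (5) = 1.4000
  q = (5 - (1)·3.4000) / (3) = 0.5333
Iteration 3:
  p = (11 - (2)·0.5333) / (5) = 1.9867
  q = (5 - (1)·1.4000) / (3) = 1.2000

(1.9867, 1.2000)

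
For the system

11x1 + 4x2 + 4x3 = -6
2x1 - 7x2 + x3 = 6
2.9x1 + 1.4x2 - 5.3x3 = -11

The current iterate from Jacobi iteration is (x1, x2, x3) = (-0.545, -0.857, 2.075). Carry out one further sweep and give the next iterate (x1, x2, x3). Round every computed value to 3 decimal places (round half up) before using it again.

(-0.988, -0.716, 1.551)

One sweep:
  x1 = (-6 - (4)·-0.857 - (4)·2.075) / (11) = -0.988
  x2 = (6 - (2)·-0.545 - (1)·2.075) / (-7) = -0.716
  x3 = (-11 - (2.9)·-0.545 - (1.4)·-0.857) / (-5.3) = 1.551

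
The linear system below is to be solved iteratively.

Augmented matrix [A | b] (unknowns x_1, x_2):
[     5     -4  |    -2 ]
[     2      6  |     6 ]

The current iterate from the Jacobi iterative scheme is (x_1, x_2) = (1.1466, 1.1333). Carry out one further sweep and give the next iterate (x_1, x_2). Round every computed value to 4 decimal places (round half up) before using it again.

(0.5066, 0.6178)

One sweep:
  x_1 = (-2 - (-4)·1.1333) / (5) = 0.5066
  x_2 = (6 - (2)·1.1466) / (6) = 0.6178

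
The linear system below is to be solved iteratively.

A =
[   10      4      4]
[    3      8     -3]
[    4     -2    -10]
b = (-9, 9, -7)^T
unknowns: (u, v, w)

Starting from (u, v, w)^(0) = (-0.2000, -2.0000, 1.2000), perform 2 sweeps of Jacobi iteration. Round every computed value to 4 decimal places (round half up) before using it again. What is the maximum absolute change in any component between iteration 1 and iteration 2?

Iteration 1:
  u = (-9 - (4)·-2.0000 - (4)·1.2000) / (10) = -0.5800
  v = (9 - (3)·-0.2000 - (-3)·1.2000) / (8) = 1.6500
  w = (-7 - (4)·-0.2000 - (-2)·-2.0000) / (-10) = 1.0200
Iteration 2:
  u = (-9 - (4)·1.6500 - (4)·1.0200) / (10) = -1.9680
  v = (9 - (3)·-0.5800 - (-3)·1.0200) / (8) = 1.7250
  w = (-7 - (4)·-0.5800 - (-2)·1.6500) / (-10) = 0.1380
Change: (-1.3880, 0.0750, -0.8820) → max |·| = 1.3880

1.3880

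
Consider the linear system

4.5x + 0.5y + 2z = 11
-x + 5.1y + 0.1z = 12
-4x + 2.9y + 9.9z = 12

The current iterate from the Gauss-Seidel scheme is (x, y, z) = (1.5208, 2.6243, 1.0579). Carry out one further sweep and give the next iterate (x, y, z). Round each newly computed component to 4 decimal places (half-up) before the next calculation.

One sweep:
  x = (11 - (0.5)·2.6243 - (2)·1.0579) / (4.5) = 1.6827
  y = (12 - (-1)·1.6827 - (0.1)·1.0579) / (5.1) = 2.6621
  z = (12 - (-4)·1.6827 - (2.9)·2.6621) / (9.9) = 1.1122

(1.6827, 2.6621, 1.1122)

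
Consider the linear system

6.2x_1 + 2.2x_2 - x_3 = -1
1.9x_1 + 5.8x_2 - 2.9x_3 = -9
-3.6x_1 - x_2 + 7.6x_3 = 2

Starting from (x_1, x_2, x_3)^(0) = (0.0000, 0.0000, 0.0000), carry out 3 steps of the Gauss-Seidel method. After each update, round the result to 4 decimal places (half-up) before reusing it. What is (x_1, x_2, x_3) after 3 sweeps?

(0.4691, -1.5968, 0.2753)

Iteration 1:
  x_1 = (-1 - (2.2)·0.0000 - (-1)·0.0000) / (6.2) = -0.1613
  x_2 = (-9 - (1.9)·-0.1613 - (-2.9)·0.0000) / (5.8) = -1.4989
  x_3 = (2 - (-3.6)·-0.1613 - (-1)·-1.4989) / (7.6) = -0.0105
Iteration 2:
  x_1 = (-1 - (2.2)·-1.4989 - (-1)·-0.0105) / (6.2) = 0.3689
  x_2 = (-9 - (1.9)·0.3689 - (-2.9)·-0.0105) / (5.8) = -1.6778
  x_3 = (2 - (-3.6)·0.3689 - (-1)·-1.6778) / (7.6) = 0.2171
Iteration 3:
  x_1 = (-1 - (2.2)·-1.6778 - (-1)·0.2171) / (6.2) = 0.4691
  x_2 = (-9 - (1.9)·0.4691 - (-2.9)·0.2171) / (5.8) = -1.5968
  x_3 = (2 - (-3.6)·0.4691 - (-1)·-1.5968) / (7.6) = 0.2753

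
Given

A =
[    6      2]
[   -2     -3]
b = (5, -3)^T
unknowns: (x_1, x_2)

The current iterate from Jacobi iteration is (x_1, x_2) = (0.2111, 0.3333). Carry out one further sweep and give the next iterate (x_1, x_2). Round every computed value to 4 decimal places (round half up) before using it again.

(0.7222, 0.8593)

One sweep:
  x_1 = (5 - (2)·0.3333) / (6) = 0.7222
  x_2 = (-3 - (-2)·0.2111) / (-3) = 0.8593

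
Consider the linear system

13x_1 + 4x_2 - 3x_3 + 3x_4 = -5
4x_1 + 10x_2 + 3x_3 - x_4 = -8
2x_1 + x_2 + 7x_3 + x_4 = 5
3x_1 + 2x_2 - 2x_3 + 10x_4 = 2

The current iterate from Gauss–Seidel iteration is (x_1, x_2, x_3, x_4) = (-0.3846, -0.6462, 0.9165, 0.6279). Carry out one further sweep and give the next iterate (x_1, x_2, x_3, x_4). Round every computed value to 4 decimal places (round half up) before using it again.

One sweep:
  x_1 = (-5 - (4)·-0.6462 - (-3)·0.9165 - (3)·0.6279) / (13) = -0.1192
  x_2 = (-8 - (4)·-0.1192 - (3)·0.9165 - (-1)·0.6279) / (10) = -0.9645
  x_3 = (5 - (2)·-0.1192 - (1)·-0.9645 - (1)·0.6279) / (7) = 0.7964
  x_4 = (2 - (3)·-0.1192 - (2)·-0.9645 - (-2)·0.7964) / (10) = 0.5879

(-0.1192, -0.9645, 0.7964, 0.5879)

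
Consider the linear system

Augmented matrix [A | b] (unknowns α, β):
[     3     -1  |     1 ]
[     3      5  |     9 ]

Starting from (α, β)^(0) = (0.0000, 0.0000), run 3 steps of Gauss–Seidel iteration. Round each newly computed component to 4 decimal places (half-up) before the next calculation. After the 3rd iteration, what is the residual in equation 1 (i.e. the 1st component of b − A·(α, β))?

0.0640

Iteration 1:
  α = (1 - (-1)·0.0000) / (3) = 0.3333
  β = (9 - (3)·0.3333) / (5) = 1.6000
Iteration 2:
  α = (1 - (-1)·1.6000) / (3) = 0.8667
  β = (9 - (3)·0.8667) / (5) = 1.2800
Iteration 3:
  α = (1 - (-1)·1.2800) / (3) = 0.7600
  β = (9 - (3)·0.7600) / (5) = 1.3440
Residual b − A·x = (0.0640, 0.0000)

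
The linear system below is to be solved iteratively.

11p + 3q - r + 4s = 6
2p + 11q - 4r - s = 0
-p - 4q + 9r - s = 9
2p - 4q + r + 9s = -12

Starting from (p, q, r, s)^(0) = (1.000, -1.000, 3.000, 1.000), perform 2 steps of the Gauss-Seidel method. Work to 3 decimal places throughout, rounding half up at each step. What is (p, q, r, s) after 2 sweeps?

Iteration 1:
  p = (6 - (3)·-1.000 - (-1)·3.000 - (4)·1.000) / (11) = 0.727
  q = (0 - (2)·0.727 - (-4)·3.000 - (-1)·1.000) / (11) = 1.050
  r = (9 - (-1)·0.727 - (-4)·1.050 - (-1)·1.000) / (9) = 1.659
  s = (-12 - (2)·0.727 - (-4)·1.050 - (1)·1.659) / (9) = -1.213
Iteration 2:
  p = (6 - (3)·1.050 - (-1)·1.659 - (4)·-1.213) / (11) = 0.851
  q = (0 - (2)·0.851 - (-4)·1.659 - (-1)·-1.213) / (11) = 0.338
  r = (9 - (-1)·0.851 - (-4)·0.338 - (-1)·-1.213) / (9) = 1.110
  s = (-12 - (2)·0.851 - (-4)·0.338 - (1)·1.110) / (9) = -1.496

(0.851, 0.338, 1.110, -1.496)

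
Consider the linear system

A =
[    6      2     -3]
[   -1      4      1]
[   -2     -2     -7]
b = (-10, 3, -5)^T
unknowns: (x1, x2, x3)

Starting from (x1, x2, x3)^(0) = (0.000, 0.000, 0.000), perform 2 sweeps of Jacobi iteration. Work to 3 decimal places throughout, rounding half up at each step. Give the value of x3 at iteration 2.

Iteration 1:
  x1 = (-10 - (2)·0.000 - (-3)·0.000) / (6) = -1.667
  x2 = (3 - (-1)·0.000 - (1)·0.000) / (4) = 0.750
  x3 = (-5 - (-2)·0.000 - (-2)·0.000) / (-7) = 0.714
Iteration 2:
  x1 = (-10 - (2)·0.750 - (-3)·0.714) / (6) = -1.560
  x2 = (3 - (-1)·-1.667 - (1)·0.714) / (4) = 0.155
  x3 = (-5 - (-2)·-1.667 - (-2)·0.750) / (-7) = 0.976

0.976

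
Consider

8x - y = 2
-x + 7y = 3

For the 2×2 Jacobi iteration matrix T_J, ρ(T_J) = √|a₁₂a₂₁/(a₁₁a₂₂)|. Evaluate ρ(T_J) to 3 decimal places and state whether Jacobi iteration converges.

0.134

a₁₂a₂₁/(a₁₁a₂₂) = (-1)·(-1) / ((8)·(7)) = 0.017857
ρ = √|0.017857| = √0.017857 = 0.134
ρ < 1, so Jacobi converges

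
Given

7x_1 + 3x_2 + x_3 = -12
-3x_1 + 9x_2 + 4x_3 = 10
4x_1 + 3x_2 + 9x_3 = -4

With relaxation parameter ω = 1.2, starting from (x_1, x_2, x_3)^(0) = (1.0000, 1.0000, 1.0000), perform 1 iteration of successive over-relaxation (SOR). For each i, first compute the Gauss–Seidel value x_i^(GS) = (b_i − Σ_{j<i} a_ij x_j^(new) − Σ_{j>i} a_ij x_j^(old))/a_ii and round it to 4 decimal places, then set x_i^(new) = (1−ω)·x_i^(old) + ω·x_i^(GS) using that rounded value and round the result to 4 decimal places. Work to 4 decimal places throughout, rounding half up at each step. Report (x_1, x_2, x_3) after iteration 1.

(-2.9428, -0.5772, 1.0671)

Iteration 1:
  x_1: GS value = (-12 - (3)·1.0000 - (1)·1.0000) / (7) = -2.2857;  x_1 ← (1−ω)·1.0000 + ω·-2.2857 = -2.9428
  x_2: GS value = (10 - (-3)·-2.9428 - (4)·1.0000) / (9) = -0.3143;  x_2 ← (1−ω)·1.0000 + ω·-0.3143 = -0.5772
  x_3: GS value = (-4 - (4)·-2.9428 - (3)·-0.5772) / (9) = 1.0559;  x_3 ← (1−ω)·1.0000 + ω·1.0559 = 1.0671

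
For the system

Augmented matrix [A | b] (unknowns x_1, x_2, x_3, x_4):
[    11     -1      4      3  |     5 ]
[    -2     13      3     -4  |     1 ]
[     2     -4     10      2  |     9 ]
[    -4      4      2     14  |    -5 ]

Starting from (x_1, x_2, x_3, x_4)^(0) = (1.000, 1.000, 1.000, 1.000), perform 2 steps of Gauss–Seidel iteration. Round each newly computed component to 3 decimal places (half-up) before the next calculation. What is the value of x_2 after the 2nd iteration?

Iteration 1:
  x_1 = (5 - (-1)·1.000 - (4)·1.000 - (3)·1.000) / (11) = -0.091
  x_2 = (1 - (-2)·-0.091 - (3)·1.000 - (-4)·1.000) / (13) = 0.140
  x_3 = (9 - (2)·-0.091 - (-4)·0.140 - (2)·1.000) / (10) = 0.774
  x_4 = (-5 - (-4)·-0.091 - (4)·0.140 - (2)·0.774) / (14) = -0.534
Iteration 2:
  x_1 = (5 - (-1)·0.140 - (4)·0.774 - (3)·-0.534) / (11) = 0.331
  x_2 = (1 - (-2)·0.331 - (3)·0.774 - (-4)·-0.534) / (13) = -0.215
  x_3 = (9 - (2)·0.331 - (-4)·-0.215 - (2)·-0.534) / (10) = 0.855
  x_4 = (-5 - (-4)·0.331 - (4)·-0.215 - (2)·0.855) / (14) = -0.323

-0.215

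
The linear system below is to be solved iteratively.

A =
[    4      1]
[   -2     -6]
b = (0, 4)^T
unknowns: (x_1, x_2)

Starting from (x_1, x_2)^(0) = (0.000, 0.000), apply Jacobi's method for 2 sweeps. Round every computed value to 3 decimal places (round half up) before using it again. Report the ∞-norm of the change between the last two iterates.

0.167

Iteration 1:
  x_1 = (0 - (1)·0.000) / (4) = 0.000
  x_2 = (4 - (-2)·0.000) / (-6) = -0.667
Iteration 2:
  x_1 = (0 - (1)·-0.667) / (4) = 0.167
  x_2 = (4 - (-2)·0.000) / (-6) = -0.667
Change: (0.167, 0.000) → max |·| = 0.167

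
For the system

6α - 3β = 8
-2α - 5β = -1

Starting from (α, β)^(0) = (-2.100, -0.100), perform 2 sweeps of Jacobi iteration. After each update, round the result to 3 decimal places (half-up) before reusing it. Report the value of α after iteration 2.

1.853

Iteration 1:
  α = (8 - (-3)·-0.100) / (6) = 1.283
  β = (-1 - (-2)·-2.100) / (-5) = 1.040
Iteration 2:
  α = (8 - (-3)·1.040) / (6) = 1.853
  β = (-1 - (-2)·1.283) / (-5) = -0.313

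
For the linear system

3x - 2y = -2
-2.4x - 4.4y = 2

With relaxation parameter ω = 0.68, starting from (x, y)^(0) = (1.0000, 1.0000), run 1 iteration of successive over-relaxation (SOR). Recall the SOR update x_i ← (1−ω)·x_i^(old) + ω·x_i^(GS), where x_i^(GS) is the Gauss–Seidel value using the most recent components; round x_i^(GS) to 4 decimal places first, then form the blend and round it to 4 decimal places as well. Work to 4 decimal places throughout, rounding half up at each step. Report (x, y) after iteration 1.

Iteration 1:
  x: GS value = (-2 - (-2)·1.0000) / (3) = 0.0000;  x ← (1−ω)·1.0000 + ω·0.0000 = 0.3200
  y: GS value = (2 - (-2.4)·0.3200) / (-4.4) = -0.6291;  y ← (1−ω)·1.0000 + ω·-0.6291 = -0.1078

(0.3200, -0.1078)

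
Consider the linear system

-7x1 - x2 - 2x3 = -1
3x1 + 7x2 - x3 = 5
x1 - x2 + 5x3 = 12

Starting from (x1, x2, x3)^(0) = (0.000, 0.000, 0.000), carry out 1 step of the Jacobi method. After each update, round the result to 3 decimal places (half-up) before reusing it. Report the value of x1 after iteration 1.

Iteration 1:
  x1 = (-1 - (-1)·0.000 - (-2)·0.000) / (-7) = 0.143
  x2 = (5 - (3)·0.000 - (-1)·0.000) / (7) = 0.714
  x3 = (12 - (1)·0.000 - (-1)·0.000) / (5) = 2.400

0.143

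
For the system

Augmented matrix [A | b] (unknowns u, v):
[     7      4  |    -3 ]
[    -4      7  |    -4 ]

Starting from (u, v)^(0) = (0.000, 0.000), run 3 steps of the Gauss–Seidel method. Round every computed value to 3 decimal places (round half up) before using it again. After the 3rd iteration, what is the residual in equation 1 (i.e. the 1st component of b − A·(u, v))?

0.346

Iteration 1:
  u = (-3 - (4)·0.000) / (7) = -0.429
  v = (-4 - (-4)·-0.429) / (7) = -0.817
Iteration 2:
  u = (-3 - (4)·-0.817) / (7) = 0.038
  v = (-4 - (-4)·0.038) / (7) = -0.550
Iteration 3:
  u = (-3 - (4)·-0.550) / (7) = -0.114
  v = (-4 - (-4)·-0.114) / (7) = -0.637
Residual b − A·x = (0.346, 0.003)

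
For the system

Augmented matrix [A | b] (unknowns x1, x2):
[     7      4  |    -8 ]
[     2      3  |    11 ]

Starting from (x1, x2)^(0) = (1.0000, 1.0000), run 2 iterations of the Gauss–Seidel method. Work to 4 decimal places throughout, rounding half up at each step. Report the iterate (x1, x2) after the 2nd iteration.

Iteration 1:
  x1 = (-8 - (4)·1.0000) / (7) = -1.7143
  x2 = (11 - (2)·-1.7143) / (3) = 4.8095
Iteration 2:
  x1 = (-8 - (4)·4.8095) / (7) = -3.8911
  x2 = (11 - (2)·-3.8911) / (3) = 6.2607

(-3.8911, 6.2607)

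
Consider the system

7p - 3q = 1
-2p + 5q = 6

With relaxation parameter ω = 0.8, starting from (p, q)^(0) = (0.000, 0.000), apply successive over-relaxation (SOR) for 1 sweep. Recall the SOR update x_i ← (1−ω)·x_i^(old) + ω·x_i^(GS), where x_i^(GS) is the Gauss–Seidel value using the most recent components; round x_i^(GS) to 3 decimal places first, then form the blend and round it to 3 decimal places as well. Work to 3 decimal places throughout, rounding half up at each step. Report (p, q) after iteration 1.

Iteration 1:
  p: GS value = (1 - (-3)·0.000) / (7) = 0.143;  p ← (1−ω)·0.000 + ω·0.143 = 0.114
  q: GS value = (6 - (-2)·0.114) / (5) = 1.246;  q ← (1−ω)·0.000 + ω·1.246 = 0.997

(0.114, 0.997)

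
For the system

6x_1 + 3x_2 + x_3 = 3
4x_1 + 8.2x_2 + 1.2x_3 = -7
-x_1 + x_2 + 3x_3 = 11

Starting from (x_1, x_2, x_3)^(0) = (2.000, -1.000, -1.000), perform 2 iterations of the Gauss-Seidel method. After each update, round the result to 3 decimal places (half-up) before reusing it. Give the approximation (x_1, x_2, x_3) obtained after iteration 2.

(0.392, -1.701, 4.364)

Iteration 1:
  x_1 = (3 - (3)·-1.000 - (1)·-1.000) / (6) = 1.167
  x_2 = (-7 - (4)·1.167 - (1.2)·-1.000) / (8.2) = -1.277
  x_3 = (11 - (-1)·1.167 - (1)·-1.277) / (3) = 4.481
Iteration 2:
  x_1 = (3 - (3)·-1.277 - (1)·4.481) / (6) = 0.392
  x_2 = (-7 - (4)·0.392 - (1.2)·4.481) / (8.2) = -1.701
  x_3 = (11 - (-1)·0.392 - (1)·-1.701) / (3) = 4.364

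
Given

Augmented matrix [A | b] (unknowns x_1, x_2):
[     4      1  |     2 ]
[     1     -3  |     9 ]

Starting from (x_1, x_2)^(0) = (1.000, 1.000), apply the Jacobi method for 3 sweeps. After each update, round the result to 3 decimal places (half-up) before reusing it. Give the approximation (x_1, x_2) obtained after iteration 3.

Iteration 1:
  x_1 = (2 - (1)·1.000) / (4) = 0.250
  x_2 = (9 - (1)·1.000) / (-3) = -2.667
Iteration 2:
  x_1 = (2 - (1)·-2.667) / (4) = 1.167
  x_2 = (9 - (1)·0.250) / (-3) = -2.917
Iteration 3:
  x_1 = (2 - (1)·-2.917) / (4) = 1.229
  x_2 = (9 - (1)·1.167) / (-3) = -2.611

(1.229, -2.611)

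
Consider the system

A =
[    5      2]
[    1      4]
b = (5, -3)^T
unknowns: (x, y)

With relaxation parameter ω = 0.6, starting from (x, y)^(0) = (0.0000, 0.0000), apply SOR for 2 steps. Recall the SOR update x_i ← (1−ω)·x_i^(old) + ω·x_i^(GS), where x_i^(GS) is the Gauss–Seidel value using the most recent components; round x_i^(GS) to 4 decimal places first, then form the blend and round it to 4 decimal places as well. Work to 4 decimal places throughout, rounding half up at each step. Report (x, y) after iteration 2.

(0.9696, -0.8114)

Iteration 1:
  x: GS value = (5 - (2)·0.0000) / (5) = 1.0000;  x ← (1−ω)·0.0000 + ω·1.0000 = 0.6000
  y: GS value = (-3 - (1)·0.6000) / (4) = -0.9000;  y ← (1−ω)·0.0000 + ω·-0.9000 = -0.5400
Iteration 2:
  x: GS value = (5 - (2)·-0.5400) / (5) = 1.2160;  x ← (1−ω)·0.6000 + ω·1.2160 = 0.9696
  y: GS value = (-3 - (1)·0.9696) / (4) = -0.9924;  y ← (1−ω)·-0.5400 + ω·-0.9924 = -0.8114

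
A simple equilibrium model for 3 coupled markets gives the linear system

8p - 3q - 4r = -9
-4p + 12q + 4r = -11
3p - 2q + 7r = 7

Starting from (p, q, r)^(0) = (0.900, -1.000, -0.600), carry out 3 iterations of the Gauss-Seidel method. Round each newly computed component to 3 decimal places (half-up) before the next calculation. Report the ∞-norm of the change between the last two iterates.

0.381

Iteration 1:
  p = (-9 - (-3)·-1.000 - (-4)·-0.600) / (8) = -1.800
  q = (-11 - (-4)·-1.800 - (4)·-0.600) / (12) = -1.317
  r = (7 - (3)·-1.800 - (-2)·-1.317) / (7) = 1.395
Iteration 2:
  p = (-9 - (-3)·-1.317 - (-4)·1.395) / (8) = -0.921
  q = (-11 - (-4)·-0.921 - (4)·1.395) / (12) = -1.689
  r = (7 - (3)·-0.921 - (-2)·-1.689) / (7) = 0.912
Iteration 3:
  p = (-9 - (-3)·-1.689 - (-4)·0.912) / (8) = -1.302
  q = (-11 - (-4)·-1.302 - (4)·0.912) / (12) = -1.655
  r = (7 - (3)·-1.302 - (-2)·-1.655) / (7) = 1.085
Change: (-0.381, 0.034, 0.173) → max |·| = 0.381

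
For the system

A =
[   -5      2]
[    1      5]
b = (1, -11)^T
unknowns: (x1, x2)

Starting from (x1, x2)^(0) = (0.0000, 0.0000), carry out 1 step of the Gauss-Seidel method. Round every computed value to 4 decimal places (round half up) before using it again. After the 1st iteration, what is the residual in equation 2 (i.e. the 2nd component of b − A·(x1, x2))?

0.0000

Iteration 1:
  x1 = (1 - (2)·0.0000) / (-5) = -0.2000
  x2 = (-11 - (1)·-0.2000) / (5) = -2.1600
Residual b − A·x = (4.3200, 0.0000)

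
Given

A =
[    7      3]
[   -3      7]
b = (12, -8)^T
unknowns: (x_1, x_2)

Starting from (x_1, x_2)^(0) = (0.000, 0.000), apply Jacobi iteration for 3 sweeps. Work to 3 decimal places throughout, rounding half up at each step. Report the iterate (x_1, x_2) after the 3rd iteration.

Iteration 1:
  x_1 = (12 - (3)·0.000) / (7) = 1.714
  x_2 = (-8 - (-3)·0.000) / (7) = -1.143
Iteration 2:
  x_1 = (12 - (3)·-1.143) / (7) = 2.204
  x_2 = (-8 - (-3)·1.714) / (7) = -0.408
Iteration 3:
  x_1 = (12 - (3)·-0.408) / (7) = 1.889
  x_2 = (-8 - (-3)·2.204) / (7) = -0.198

(1.889, -0.198)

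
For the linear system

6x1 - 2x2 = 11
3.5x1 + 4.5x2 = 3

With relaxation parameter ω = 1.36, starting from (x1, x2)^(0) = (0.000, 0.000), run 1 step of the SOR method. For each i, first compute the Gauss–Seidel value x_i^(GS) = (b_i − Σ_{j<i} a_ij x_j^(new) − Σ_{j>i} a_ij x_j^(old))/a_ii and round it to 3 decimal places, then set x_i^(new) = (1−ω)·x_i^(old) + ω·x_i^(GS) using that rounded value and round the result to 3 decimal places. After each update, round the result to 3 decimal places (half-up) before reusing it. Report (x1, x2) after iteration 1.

(2.493, -1.730)

Iteration 1:
  x1: GS value = (11 - (-2)·0.000) / (6) = 1.833;  x1 ← (1−ω)·0.000 + ω·1.833 = 2.493
  x2: GS value = (3 - (3.5)·2.493) / (4.5) = -1.272;  x2 ← (1−ω)·0.000 + ω·-1.272 = -1.730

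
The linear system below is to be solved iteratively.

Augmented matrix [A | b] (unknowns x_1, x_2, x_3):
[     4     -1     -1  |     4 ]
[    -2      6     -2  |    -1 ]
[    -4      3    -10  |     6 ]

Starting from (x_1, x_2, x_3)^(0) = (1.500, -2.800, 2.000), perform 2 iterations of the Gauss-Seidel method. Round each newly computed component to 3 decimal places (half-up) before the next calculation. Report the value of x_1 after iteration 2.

1.019

Iteration 1:
  x_1 = (4 - (-1)·-2.800 - (-1)·2.000) / (4) = 0.800
  x_2 = (-1 - (-2)·0.800 - (-2)·2.000) / (6) = 0.767
  x_3 = (6 - (-4)·0.800 - (3)·0.767) / (-10) = -0.690
Iteration 2:
  x_1 = (4 - (-1)·0.767 - (-1)·-0.690) / (4) = 1.019
  x_2 = (-1 - (-2)·1.019 - (-2)·-0.690) / (6) = -0.057
  x_3 = (6 - (-4)·1.019 - (3)·-0.057) / (-10) = -1.025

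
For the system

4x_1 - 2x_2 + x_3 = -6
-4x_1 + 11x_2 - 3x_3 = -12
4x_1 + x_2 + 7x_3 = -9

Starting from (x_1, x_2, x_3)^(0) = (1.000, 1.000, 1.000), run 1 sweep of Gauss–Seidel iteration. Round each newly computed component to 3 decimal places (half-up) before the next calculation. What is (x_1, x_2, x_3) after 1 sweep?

(-1.250, -1.273, -0.390)

Iteration 1:
  x_1 = (-6 - (-2)·1.000 - (1)·1.000) / (4) = -1.250
  x_2 = (-12 - (-4)·-1.250 - (-3)·1.000) / (11) = -1.273
  x_3 = (-9 - (4)·-1.250 - (1)·-1.273) / (7) = -0.390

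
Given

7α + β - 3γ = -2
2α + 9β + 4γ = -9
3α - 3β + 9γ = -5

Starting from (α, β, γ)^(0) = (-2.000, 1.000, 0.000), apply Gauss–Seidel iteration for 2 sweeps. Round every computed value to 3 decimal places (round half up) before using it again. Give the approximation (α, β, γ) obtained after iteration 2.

Iteration 1:
  α = (-2 - (1)·1.000 - (-3)·0.000) / (7) = -0.429
  β = (-9 - (2)·-0.429 - (4)·0.000) / (9) = -0.905
  γ = (-5 - (3)·-0.429 - (-3)·-0.905) / (9) = -0.714
Iteration 2:
  α = (-2 - (1)·-0.905 - (-3)·-0.714) / (7) = -0.462
  β = (-9 - (2)·-0.462 - (4)·-0.714) / (9) = -0.580
  γ = (-5 - (3)·-0.462 - (-3)·-0.580) / (9) = -0.595

(-0.462, -0.580, -0.595)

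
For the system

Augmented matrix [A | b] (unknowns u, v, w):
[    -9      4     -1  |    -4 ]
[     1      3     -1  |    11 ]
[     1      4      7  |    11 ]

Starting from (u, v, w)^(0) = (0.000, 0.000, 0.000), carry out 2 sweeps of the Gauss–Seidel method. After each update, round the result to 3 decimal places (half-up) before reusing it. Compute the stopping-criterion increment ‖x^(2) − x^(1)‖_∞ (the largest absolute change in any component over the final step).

Iteration 1:
  u = (-4 - (4)·0.000 - (-1)·0.000) / (-9) = 0.444
  v = (11 - (1)·0.444 - (-1)·0.000) / (3) = 3.519
  w = (11 - (1)·0.444 - (4)·3.519) / (7) = -0.503
Iteration 2:
  u = (-4 - (4)·3.519 - (-1)·-0.503) / (-9) = 2.064
  v = (11 - (1)·2.064 - (-1)·-0.503) / (3) = 2.811
  w = (11 - (1)·2.064 - (4)·2.811) / (7) = -0.330
Change: (1.620, -0.708, 0.173) → max |·| = 1.620

1.620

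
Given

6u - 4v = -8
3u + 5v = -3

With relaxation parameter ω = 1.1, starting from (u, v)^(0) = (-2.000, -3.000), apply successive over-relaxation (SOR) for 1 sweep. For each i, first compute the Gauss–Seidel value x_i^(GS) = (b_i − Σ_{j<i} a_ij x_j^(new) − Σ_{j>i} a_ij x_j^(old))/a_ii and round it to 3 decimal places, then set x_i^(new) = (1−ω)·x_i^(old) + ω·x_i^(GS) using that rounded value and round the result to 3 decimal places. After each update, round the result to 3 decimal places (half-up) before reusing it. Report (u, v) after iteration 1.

(-3.466, 1.928)

Iteration 1:
  u: GS value = (-8 - (-4)·-3.000) / (6) = -3.333;  u ← (1−ω)·-2.000 + ω·-3.333 = -3.466
  v: GS value = (-3 - (3)·-3.466) / (5) = 1.480;  v ← (1−ω)·-3.000 + ω·1.480 = 1.928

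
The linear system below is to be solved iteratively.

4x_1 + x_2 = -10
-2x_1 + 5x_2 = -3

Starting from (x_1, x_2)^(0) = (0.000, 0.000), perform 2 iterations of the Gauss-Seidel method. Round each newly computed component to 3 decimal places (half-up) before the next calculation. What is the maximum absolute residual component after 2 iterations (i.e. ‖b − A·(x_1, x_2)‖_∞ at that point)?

0.160

Iteration 1:
  x_1 = (-10 - (1)·0.000) / (4) = -2.500
  x_2 = (-3 - (-2)·-2.500) / (5) = -1.600
Iteration 2:
  x_1 = (-10 - (1)·-1.600) / (4) = -2.100
  x_2 = (-3 - (-2)·-2.100) / (5) = -1.440
Residual b − A·x = (-0.160, 0.000); ∞-norm = 0.160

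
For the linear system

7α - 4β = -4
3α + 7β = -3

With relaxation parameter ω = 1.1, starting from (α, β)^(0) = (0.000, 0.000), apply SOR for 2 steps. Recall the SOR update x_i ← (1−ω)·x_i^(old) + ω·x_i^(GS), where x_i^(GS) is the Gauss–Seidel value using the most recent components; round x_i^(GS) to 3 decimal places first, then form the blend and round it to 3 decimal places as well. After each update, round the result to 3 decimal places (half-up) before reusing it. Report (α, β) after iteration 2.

Iteration 1:
  α: GS value = (-4 - (-4)·0.000) / (7) = -0.571;  α ← (1−ω)·0.000 + ω·-0.571 = -0.628
  β: GS value = (-3 - (3)·-0.628) / (7) = -0.159;  β ← (1−ω)·0.000 + ω·-0.159 = -0.175
Iteration 2:
  α: GS value = (-4 - (-4)·-0.175) / (7) = -0.671;  α ← (1−ω)·-0.628 + ω·-0.671 = -0.675
  β: GS value = (-3 - (3)·-0.675) / (7) = -0.139;  β ← (1−ω)·-0.175 + ω·-0.139 = -0.135

(-0.675, -0.135)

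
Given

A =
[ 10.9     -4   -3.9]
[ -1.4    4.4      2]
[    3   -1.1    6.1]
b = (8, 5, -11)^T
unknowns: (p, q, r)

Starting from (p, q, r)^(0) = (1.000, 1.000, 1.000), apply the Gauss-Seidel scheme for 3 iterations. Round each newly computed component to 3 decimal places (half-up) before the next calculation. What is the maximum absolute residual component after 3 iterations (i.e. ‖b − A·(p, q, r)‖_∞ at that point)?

1.919

Iteration 1:
  p = (8 - (-4)·1.000 - (-3.9)·1.000) / (10.9) = 1.459
  q = (5 - (-1.4)·1.459 - (2)·1.000) / (4.4) = 1.146
  r = (-11 - (3)·1.459 - (-1.1)·1.146) / (6.1) = -2.314
Iteration 2:
  p = (8 - (-4)·1.146 - (-3.9)·-2.314) / (10.9) = 0.327
  q = (5 - (-1.4)·0.327 - (2)·-2.314) / (4.4) = 2.292
  r = (-11 - (3)·0.327 - (-1.1)·2.292) / (6.1) = -1.551
Iteration 3:
  p = (8 - (-4)·2.292 - (-3.9)·-1.551) / (10.9) = 1.020
  q = (5 - (-1.4)·1.020 - (2)·-1.551) / (4.4) = 2.166
  r = (-11 - (3)·1.020 - (-1.1)·2.166) / (6.1) = -1.914
Residual b − A·x = (-1.919, 0.726, -0.002); ∞-norm = 1.919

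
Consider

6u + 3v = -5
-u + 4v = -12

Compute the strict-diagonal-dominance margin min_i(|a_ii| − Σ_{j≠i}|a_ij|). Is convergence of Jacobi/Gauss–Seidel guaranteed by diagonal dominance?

3

row 1: |6| − (3) = 3
row 2: |4| − (1) = 3
minimum over rows = 3 → strictly diagonally dominant (convergence guaranteed)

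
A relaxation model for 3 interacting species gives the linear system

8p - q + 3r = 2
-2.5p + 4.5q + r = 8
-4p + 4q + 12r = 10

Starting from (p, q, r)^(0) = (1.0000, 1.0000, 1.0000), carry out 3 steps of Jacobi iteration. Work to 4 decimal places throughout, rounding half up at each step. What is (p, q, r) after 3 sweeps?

(0.4005, 1.8609, 0.3696)

Iteration 1:
  p = (2 - (-1)·1.0000 - (3)·1.0000) / (8) = 0.0000
  q = (8 - (-2.5)·1.0000 - (1)·1.0000) / (4.5) = 2.1111
  r = (10 - (-4)·1.0000 - (4)·1.0000) / (12) = 0.8333
Iteration 2:
  p = (2 - (-1)·2.1111 - (3)·0.8333) / (8) = 0.2014
  q = (8 - (-2.5)·0.0000 - (1)·0.8333) / (4.5) = 1.5926
  r = (10 - (-4)·0.0000 - (4)·2.1111) / (12) = 0.1296
Iteration 3:
  p = (2 - (-1)·1.5926 - (3)·0.1296) / (8) = 0.4005
  q = (8 - (-2.5)·0.2014 - (1)·0.1296) / (4.5) = 1.8609
  r = (10 - (-4)·0.2014 - (4)·1.5926) / (12) = 0.3696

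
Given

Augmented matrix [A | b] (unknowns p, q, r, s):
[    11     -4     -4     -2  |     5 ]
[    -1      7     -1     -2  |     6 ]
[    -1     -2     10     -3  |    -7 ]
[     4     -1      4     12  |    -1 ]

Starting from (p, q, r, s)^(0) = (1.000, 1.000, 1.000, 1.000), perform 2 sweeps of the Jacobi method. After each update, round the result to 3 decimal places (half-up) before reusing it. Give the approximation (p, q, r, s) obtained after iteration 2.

Iteration 1:
  p = (5 - (-4)·1.000 - (-4)·1.000 - (-2)·1.000) / (11) = 1.364
  q = (6 - (-1)·1.000 - (-1)·1.000 - (-2)·1.000) / (7) = 1.429
  r = (-7 - (-1)·1.000 - (-2)·1.000 - (-3)·1.000) / (10) = -0.100
  s = (-1 - (4)·1.000 - (-1)·1.000 - (4)·1.000) / (12) = -0.667
Iteration 2:
  p = (5 - (-4)·1.429 - (-4)·-0.100 - (-2)·-0.667) / (11) = 0.817
  q = (6 - (-1)·1.364 - (-1)·-0.100 - (-2)·-0.667) / (7) = 0.847
  r = (-7 - (-1)·1.364 - (-2)·1.429 - (-3)·-0.667) / (10) = -0.478
  s = (-1 - (4)·1.364 - (-1)·1.429 - (4)·-0.100) / (12) = -0.386

(0.817, 0.847, -0.478, -0.386)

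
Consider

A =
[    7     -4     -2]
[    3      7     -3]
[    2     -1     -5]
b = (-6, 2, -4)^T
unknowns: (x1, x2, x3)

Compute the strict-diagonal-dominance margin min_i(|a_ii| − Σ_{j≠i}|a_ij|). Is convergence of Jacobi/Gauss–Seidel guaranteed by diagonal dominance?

1

row 1: |7| − (4+2) = 1
row 2: |7| − (3+3) = 1
row 3: |-5| − (2+1) = 2
minimum over rows = 1 → strictly diagonally dominant (convergence guaranteed)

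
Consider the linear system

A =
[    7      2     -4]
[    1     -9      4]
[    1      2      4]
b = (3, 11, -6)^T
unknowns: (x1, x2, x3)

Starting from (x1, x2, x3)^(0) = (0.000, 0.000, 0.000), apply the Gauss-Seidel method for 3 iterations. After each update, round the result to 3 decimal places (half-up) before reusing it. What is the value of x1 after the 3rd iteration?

0.491

Iteration 1:
  x1 = (3 - (2)·0.000 - (-4)·0.000) / (7) = 0.429
  x2 = (11 - (1)·0.429 - (4)·0.000) / (-9) = -1.175
  x3 = (-6 - (1)·0.429 - (2)·-1.175) / (4) = -1.020
Iteration 2:
  x1 = (3 - (2)·-1.175 - (-4)·-1.020) / (7) = 0.181
  x2 = (11 - (1)·0.181 - (4)·-1.020) / (-9) = -1.655
  x3 = (-6 - (1)·0.181 - (2)·-1.655) / (4) = -0.718
Iteration 3:
  x1 = (3 - (2)·-1.655 - (-4)·-0.718) / (7) = 0.491
  x2 = (11 - (1)·0.491 - (4)·-0.718) / (-9) = -1.487
  x3 = (-6 - (1)·0.491 - (2)·-1.487) / (4) = -0.879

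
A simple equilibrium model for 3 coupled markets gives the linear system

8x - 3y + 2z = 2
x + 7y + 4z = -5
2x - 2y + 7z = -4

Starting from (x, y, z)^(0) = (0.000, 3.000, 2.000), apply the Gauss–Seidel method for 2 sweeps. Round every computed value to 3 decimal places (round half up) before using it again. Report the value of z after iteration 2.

Iteration 1:
  x = (2 - (-3)·3.000 - (2)·2.000) / (8) = 0.875
  y = (-5 - (1)·0.875 - (4)·2.000) / (7) = -1.982
  z = (-4 - (2)·0.875 - (-2)·-1.982) / (7) = -1.388
Iteration 2:
  x = (2 - (-3)·-1.982 - (2)·-1.388) / (8) = -0.146
  y = (-5 - (1)·-0.146 - (4)·-1.388) / (7) = 0.100
  z = (-4 - (2)·-0.146 - (-2)·0.100) / (7) = -0.501

-0.501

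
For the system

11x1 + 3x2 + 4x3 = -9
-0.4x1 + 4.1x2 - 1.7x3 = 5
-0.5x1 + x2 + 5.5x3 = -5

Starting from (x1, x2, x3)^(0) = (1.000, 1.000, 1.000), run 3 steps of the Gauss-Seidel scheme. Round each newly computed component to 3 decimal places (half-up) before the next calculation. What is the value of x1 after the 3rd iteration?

Iteration 1:
  x1 = (-9 - (3)·1.000 - (4)·1.000) / (11) = -1.455
  x2 = (5 - (-0.4)·-1.455 - (-1.7)·1.000) / (4.1) = 1.492
  x3 = (-5 - (-0.5)·-1.455 - (1)·1.492) / (5.5) = -1.313
Iteration 2:
  x1 = (-9 - (3)·1.492 - (4)·-1.313) / (11) = -0.748
  x2 = (5 - (-0.4)·-0.748 - (-1.7)·-1.313) / (4.1) = 0.602
  x3 = (-5 - (-0.5)·-0.748 - (1)·0.602) / (5.5) = -1.087
Iteration 3:
  x1 = (-9 - (3)·0.602 - (4)·-1.087) / (11) = -0.587
  x2 = (5 - (-0.4)·-0.587 - (-1.7)·-1.087) / (4.1) = 0.712
  x3 = (-5 - (-0.5)·-0.587 - (1)·0.712) / (5.5) = -1.092

-0.587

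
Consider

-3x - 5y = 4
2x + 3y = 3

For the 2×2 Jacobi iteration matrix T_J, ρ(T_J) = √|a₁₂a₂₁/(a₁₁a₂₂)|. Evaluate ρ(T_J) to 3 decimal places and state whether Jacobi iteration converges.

1.054

a₁₂a₂₁/(a₁₁a₂₂) = (-5)·(2) / ((-3)·(3)) = 1.111111
ρ = √|1.111111| = √1.111111 = 1.054
ρ > 1, so Jacobi diverges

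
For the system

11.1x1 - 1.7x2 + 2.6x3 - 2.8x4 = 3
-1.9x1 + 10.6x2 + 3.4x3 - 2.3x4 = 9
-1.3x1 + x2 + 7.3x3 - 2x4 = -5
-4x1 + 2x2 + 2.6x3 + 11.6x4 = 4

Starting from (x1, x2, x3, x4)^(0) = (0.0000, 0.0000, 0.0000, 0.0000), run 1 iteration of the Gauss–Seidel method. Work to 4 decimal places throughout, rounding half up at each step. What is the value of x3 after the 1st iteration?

Iteration 1:
  x1 = (3 - (-1.7)·0.0000 - (2.6)·0.0000 - (-2.8)·0.0000) / (11.1) = 0.2703
  x2 = (9 - (-1.9)·0.2703 - (3.4)·0.0000 - (-2.3)·0.0000) / (10.6) = 0.8975
  x3 = (-5 - (-1.3)·0.2703 - (1)·0.8975 - (-2)·0.0000) / (7.3) = -0.7597
  x4 = (4 - (-4)·0.2703 - (2)·0.8975 - (2.6)·-0.7597) / (11.6) = 0.4536

-0.7597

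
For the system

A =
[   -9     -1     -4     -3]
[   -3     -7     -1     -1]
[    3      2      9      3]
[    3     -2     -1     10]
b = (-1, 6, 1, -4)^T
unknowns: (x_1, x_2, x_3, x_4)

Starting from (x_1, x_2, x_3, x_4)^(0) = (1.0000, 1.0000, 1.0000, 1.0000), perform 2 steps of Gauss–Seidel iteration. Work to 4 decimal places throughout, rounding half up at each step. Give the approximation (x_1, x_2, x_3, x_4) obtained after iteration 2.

Iteration 1:
  x_1 = (-1 - (-1)·1.0000 - (-4)·1.0000 - (-3)·1.0000) / (-9) = -0.7778
  x_2 = (6 - (-3)·-0.7778 - (-1)·1.0000 - (-1)·1.0000) / (-7) = -0.8095
  x_3 = (1 - (3)·-0.7778 - (2)·-0.8095 - (3)·1.0000) / (9) = 0.2169
  x_4 = (-4 - (3)·-0.7778 - (-2)·-0.8095 - (-1)·0.2169) / (10) = -0.3069
Iteration 2:
  x_1 = (-1 - (-1)·-0.8095 - (-4)·0.2169 - (-3)·-0.3069) / (-9) = 0.2070
  x_2 = (6 - (-3)·0.2070 - (-1)·0.2169 - (-1)·-0.3069) / (-7) = -0.9330
  x_3 = (1 - (3)·0.2070 - (2)·-0.9330 - (3)·-0.3069) / (9) = 0.3517
  x_4 = (-4 - (3)·0.2070 - (-2)·-0.9330 - (-1)·0.3517) / (10) = -0.6135

(0.2070, -0.9330, 0.3517, -0.6135)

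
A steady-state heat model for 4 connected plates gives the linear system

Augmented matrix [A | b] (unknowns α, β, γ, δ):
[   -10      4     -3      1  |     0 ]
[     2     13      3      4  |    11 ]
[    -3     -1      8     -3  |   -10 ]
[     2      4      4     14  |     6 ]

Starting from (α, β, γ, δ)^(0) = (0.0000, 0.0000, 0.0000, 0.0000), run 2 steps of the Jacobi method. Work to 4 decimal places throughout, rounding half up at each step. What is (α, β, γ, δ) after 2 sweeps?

Iteration 1:
  α = (0 - (4)·0.0000 - (-3)·0.0000 - (1)·0.0000) / (-10) = 0.0000
  β = (11 - (2)·0.0000 - (3)·0.0000 - (4)·0.0000) / (13) = 0.8462
  γ = (-10 - (-3)·0.0000 - (-1)·0.0000 - (-3)·0.0000) / (8) = -1.2500
  δ = (6 - (2)·0.0000 - (4)·0.0000 - (4)·0.0000) / (14) = 0.4286
Iteration 2:
  α = (0 - (4)·0.8462 - (-3)·-1.2500 - (1)·0.4286) / (-10) = 0.7563
  β = (11 - (2)·0.0000 - (3)·-1.2500 - (4)·0.4286) / (13) = 1.0027
  γ = (-10 - (-3)·0.0000 - (-1)·0.8462 - (-3)·0.4286) / (8) = -0.9835
  δ = (6 - (2)·0.0000 - (4)·0.8462 - (4)·-1.2500) / (14) = 0.5439

(0.7563, 1.0027, -0.9835, 0.5439)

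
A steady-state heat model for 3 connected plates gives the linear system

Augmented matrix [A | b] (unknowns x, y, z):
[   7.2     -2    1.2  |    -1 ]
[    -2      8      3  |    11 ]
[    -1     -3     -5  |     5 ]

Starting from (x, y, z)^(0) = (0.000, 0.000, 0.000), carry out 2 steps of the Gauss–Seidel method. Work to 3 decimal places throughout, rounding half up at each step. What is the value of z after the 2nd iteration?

-2.410

Iteration 1:
  x = (-1 - (-2)·0.000 - (1.2)·0.000) / (7.2) = -0.139
  y = (11 - (-2)·-0.139 - (3)·0.000) / (8) = 1.340
  z = (5 - (-1)·-0.139 - (-3)·1.340) / (-5) = -1.776
Iteration 2:
  x = (-1 - (-2)·1.340 - (1.2)·-1.776) / (7.2) = 0.529
  y = (11 - (-2)·0.529 - (3)·-1.776) / (8) = 2.173
  z = (5 - (-1)·0.529 - (-3)·2.173) / (-5) = -2.410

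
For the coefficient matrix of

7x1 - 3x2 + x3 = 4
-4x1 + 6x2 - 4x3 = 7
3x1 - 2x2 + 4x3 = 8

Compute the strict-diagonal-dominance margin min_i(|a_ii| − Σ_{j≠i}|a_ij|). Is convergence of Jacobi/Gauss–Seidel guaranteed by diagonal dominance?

-2

row 1: |7| − (3+1) = 3
row 2: |6| − (4+4) = -2
row 3: |4| − (3+2) = -1
minimum over rows = -2 → not strictly diagonally dominant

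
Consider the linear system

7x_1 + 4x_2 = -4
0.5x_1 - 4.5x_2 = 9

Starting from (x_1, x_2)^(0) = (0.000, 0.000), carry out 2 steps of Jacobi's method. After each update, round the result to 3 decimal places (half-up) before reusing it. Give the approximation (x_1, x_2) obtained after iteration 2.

Iteration 1:
  x_1 = (-4 - (4)·0.000) / (7) = -0.571
  x_2 = (9 - (0.5)·0.000) / (-4.5) = -2.000
Iteration 2:
  x_1 = (-4 - (4)·-2.000) / (7) = 0.571
  x_2 = (9 - (0.5)·-0.571) / (-4.5) = -2.063

(0.571, -2.063)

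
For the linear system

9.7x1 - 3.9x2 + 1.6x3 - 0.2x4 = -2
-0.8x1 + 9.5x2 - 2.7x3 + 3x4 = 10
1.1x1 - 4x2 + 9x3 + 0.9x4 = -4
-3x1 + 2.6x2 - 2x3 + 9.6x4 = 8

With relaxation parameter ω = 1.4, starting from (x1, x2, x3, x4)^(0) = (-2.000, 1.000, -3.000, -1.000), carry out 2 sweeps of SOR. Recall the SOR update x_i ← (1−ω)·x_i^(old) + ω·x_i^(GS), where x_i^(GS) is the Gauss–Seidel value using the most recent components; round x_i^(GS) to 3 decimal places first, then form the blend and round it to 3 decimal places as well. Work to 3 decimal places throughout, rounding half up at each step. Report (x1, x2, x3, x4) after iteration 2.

(-0.792, 0.430, -0.847, -0.528)

Iteration 1:
  x1: GS value = (-2 - (-3.9)·1.000 - (1.6)·-3.000 - (-0.2)·-1.000) / (9.7) = 0.670;  x1 ← (1−ω)·-2.000 + ω·0.670 = 1.738
  x2: GS value = (10 - (-0.8)·1.738 - (-2.7)·-3.000 - (3)·-1.000) / (9.5) = 0.662;  x2 ← (1−ω)·1.000 + ω·0.662 = 0.527
  x3: GS value = (-4 - (1.1)·1.738 - (-4)·0.527 - (0.9)·-1.000) / (9) = -0.323;  x3 ← (1−ω)·-3.000 + ω·-0.323 = 0.748
  x4: GS value = (8 - (-3)·1.738 - (2.6)·0.527 - (-2)·0.748) / (9.6) = 1.390;  x4 ← (1−ω)·-1.000 + ω·1.390 = 2.346
Iteration 2:
  x1: GS value = (-2 - (-3.9)·0.527 - (1.6)·0.748 - (-0.2)·2.346) / (9.7) = -0.069;  x1 ← (1−ω)·1.738 + ω·-0.069 = -0.792
  x2: GS value = (10 - (-0.8)·-0.792 - (-2.7)·0.748 - (3)·2.346) / (9.5) = 0.458;  x2 ← (1−ω)·0.527 + ω·0.458 = 0.430
  x3: GS value = (-4 - (1.1)·-0.792 - (-4)·0.430 - (0.9)·2.346) / (9) = -0.391;  x3 ← (1−ω)·0.748 + ω·-0.391 = -0.847
  x4: GS value = (8 - (-3)·-0.792 - (2.6)·0.430 - (-2)·-0.847) / (9.6) = 0.293;  x4 ← (1−ω)·2.346 + ω·0.293 = -0.528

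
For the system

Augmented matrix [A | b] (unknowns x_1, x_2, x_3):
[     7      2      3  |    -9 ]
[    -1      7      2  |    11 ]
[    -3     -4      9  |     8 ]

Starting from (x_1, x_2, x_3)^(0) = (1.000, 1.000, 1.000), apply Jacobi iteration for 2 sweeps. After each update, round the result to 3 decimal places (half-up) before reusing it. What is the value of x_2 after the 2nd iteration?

0.809

Iteration 1:
  x_1 = (-9 - (2)·1.000 - (3)·1.000) / (7) = -2.000
  x_2 = (11 - (-1)·1.000 - (2)·1.000) / (7) = 1.429
  x_3 = (8 - (-3)·1.000 - (-4)·1.000) / (9) = 1.667
Iteration 2:
  x_1 = (-9 - (2)·1.429 - (3)·1.667) / (7) = -2.408
  x_2 = (11 - (-1)·-2.000 - (2)·1.667) / (7) = 0.809
  x_3 = (8 - (-3)·-2.000 - (-4)·1.429) / (9) = 0.857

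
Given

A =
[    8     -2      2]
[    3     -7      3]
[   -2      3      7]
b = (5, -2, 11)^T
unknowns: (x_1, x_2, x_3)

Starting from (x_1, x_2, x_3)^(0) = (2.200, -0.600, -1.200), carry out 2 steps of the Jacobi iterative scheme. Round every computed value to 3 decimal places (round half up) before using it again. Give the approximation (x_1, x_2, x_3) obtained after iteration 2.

(0.189, 1.671, 1.487)

Iteration 1:
  x_1 = (5 - (-2)·-0.600 - (2)·-1.200) / (8) = 0.775
  x_2 = (-2 - (3)·2.200 - (3)·-1.200) / (-7) = 0.714
  x_3 = (11 - (-2)·2.200 - (3)·-0.600) / (7) = 2.457
Iteration 2:
  x_1 = (5 - (-2)·0.714 - (2)·2.457) / (8) = 0.189
  x_2 = (-2 - (3)·0.775 - (3)·2.457) / (-7) = 1.671
  x_3 = (11 - (-2)·0.775 - (3)·0.714) / (7) = 1.487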